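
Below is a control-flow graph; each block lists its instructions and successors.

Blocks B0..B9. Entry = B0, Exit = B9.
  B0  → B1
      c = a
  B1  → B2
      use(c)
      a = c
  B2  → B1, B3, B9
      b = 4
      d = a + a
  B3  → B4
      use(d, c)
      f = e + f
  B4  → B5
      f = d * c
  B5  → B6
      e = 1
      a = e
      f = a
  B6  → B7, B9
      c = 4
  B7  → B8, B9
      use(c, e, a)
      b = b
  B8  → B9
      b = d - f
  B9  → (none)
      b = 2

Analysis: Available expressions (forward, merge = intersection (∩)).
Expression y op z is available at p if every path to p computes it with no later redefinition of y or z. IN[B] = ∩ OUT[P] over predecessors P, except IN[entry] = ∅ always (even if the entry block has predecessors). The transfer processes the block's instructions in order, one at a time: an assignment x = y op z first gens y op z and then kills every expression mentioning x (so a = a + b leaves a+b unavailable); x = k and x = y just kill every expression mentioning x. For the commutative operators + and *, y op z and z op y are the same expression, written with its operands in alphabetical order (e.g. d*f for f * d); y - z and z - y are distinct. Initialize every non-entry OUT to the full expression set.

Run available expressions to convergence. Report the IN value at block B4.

Fixpoint table:
  B0: | IN={} | OUT={}
  B1: | IN={} | OUT={}
  B2: | IN={} | OUT={a+a}
  B3: | IN={a+a} | OUT={a+a}
  B4: | IN={a+a} | OUT={a+a, c*d}
  B5: | IN={a+a, c*d} | OUT={c*d}
  B6: | IN={c*d} | OUT={}
  B7: | IN={} | OUT={}
  B8: | IN={} | OUT={d-f}
  B9: | IN={} | OUT={}

Merge at B4: IN[B4] = OUT[B3] = {a+a}

Answer: {a+a}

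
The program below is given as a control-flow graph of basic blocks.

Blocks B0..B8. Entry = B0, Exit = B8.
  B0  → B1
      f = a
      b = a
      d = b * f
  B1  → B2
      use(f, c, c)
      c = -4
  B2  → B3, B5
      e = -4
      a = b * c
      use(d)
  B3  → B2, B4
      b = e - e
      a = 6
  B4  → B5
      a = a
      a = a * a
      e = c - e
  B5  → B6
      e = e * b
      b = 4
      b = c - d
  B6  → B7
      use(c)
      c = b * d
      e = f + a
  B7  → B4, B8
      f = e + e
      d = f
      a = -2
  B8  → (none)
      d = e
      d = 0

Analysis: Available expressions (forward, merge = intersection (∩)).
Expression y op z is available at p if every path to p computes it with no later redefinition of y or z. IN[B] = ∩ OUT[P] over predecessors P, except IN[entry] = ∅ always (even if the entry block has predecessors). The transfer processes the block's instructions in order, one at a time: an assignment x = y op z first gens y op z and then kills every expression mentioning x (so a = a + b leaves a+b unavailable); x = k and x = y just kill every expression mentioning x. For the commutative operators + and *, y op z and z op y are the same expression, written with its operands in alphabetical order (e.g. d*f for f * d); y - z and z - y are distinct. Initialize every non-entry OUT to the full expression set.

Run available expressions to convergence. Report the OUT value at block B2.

Answer: {b*c}

Trace:
Converged values:
  B0:   IN={}   OUT={b*f}
  B1:   IN={b*f}   OUT={b*f}
  B2:   IN={}   OUT={b*c}
  B3:   IN={b*c}   OUT={e-e}
  B4:   IN={}   OUT={}
  B5:   IN={}   OUT={c-d}
  B6:   IN={c-d}   OUT={a+f, b*d}
  B7:   IN={a+f, b*d}   OUT={e+e}
  B8:   IN={e+e}   OUT={e+e}

Merge at B2: IN[B2] = OUT[B1] ∩ OUT[B3] = {}
Applying B2's transfer function to that IN value gives OUT[B2] (row B2 above).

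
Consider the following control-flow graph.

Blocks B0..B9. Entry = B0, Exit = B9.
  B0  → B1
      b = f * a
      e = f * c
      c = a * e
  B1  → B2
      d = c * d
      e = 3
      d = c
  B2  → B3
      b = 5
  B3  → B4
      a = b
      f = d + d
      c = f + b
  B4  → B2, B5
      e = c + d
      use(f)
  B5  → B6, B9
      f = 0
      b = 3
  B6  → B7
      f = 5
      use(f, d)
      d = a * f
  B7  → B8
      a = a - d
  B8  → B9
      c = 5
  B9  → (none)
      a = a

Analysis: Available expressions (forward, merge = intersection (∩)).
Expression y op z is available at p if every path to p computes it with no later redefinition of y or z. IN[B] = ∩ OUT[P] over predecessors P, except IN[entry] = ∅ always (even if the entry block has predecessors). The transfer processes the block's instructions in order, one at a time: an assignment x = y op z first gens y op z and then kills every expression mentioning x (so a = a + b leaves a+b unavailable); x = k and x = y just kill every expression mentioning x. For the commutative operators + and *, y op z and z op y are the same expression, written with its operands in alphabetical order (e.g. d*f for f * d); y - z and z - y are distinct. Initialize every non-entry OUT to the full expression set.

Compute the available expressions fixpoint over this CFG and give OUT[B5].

Per-block solution:
  B0:  IN={}  OUT={a*e, a*f}
  B1:  IN={a*e, a*f}  OUT={a*f}
  B2:  IN={}  OUT={}
  B3:  IN={}  OUT={b+f, d+d}
  B4:  IN={b+f, d+d}  OUT={b+f, c+d, d+d}
  B5:  IN={b+f, c+d, d+d}  OUT={c+d, d+d}
  B6:  IN={c+d, d+d}  OUT={a*f}
  B7:  IN={a*f}  OUT={}
  B8:  IN={}  OUT={}
  B9:  IN={}  OUT={}

Merge at B5: IN[B5] = OUT[B4] = {b+f, c+d, d+d}
Applying B5's transfer function to that IN value gives OUT[B5] (row B5 above).

Answer: {c+d, d+d}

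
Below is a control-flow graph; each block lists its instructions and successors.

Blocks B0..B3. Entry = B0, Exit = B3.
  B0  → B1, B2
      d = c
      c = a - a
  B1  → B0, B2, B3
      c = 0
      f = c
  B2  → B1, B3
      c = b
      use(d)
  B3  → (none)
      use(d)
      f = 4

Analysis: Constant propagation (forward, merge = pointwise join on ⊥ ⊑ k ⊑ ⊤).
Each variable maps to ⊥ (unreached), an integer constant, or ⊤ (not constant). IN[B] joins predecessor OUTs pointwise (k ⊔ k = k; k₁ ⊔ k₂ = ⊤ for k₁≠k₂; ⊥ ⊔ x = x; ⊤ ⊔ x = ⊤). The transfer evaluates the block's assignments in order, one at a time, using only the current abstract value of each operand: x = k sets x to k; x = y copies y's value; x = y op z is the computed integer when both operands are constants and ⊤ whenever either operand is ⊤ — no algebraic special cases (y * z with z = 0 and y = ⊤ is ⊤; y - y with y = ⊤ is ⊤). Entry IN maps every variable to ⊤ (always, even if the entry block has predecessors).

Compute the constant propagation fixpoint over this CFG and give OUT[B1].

Answer: {a: ⊤, b: ⊤, c: 0, d: ⊤, e: ⊤, f: 0}

Working:
Converged values:
  B0: | IN=(all ⊤) | OUT=(all ⊤)
  B1: | IN=(all ⊤) | OUT={c:0, f:0; rest ⊤}
  B2: | IN=(all ⊤) | OUT=(all ⊤)
  B3: | IN=(all ⊤) | OUT={f:4; rest ⊤}

Merge at B1: IN[B1] = OUT[B0] ⊔ OUT[B2] = {a: ⊤, b: ⊤, c: ⊤, d: ⊤, e: ⊤, f: ⊤}
Applying B1's transfer function to that IN value gives OUT[B1] (row B1 above).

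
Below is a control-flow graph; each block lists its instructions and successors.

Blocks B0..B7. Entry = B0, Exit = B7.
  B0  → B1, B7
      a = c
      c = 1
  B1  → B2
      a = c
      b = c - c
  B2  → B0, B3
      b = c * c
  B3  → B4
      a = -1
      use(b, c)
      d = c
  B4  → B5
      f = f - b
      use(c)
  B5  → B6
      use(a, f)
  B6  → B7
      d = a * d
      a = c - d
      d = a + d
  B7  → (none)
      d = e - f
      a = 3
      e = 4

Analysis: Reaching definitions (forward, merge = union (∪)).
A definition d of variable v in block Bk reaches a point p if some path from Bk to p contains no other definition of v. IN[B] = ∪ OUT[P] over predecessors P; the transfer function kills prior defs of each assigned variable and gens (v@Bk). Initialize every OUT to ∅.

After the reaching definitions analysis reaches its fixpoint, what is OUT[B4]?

Answer: {a@B3, b@B2, c@B0, d@B3, f@B4}

Derivation:
Per-block solution:
  B0:   IN={a@B1, b@B2, c@B0}   OUT={a@B0, b@B2, c@B0}
  B1:   IN={a@B0, b@B2, c@B0}   OUT={a@B1, b@B1, c@B0}
  B2:   IN={a@B1, b@B1, c@B0}   OUT={a@B1, b@B2, c@B0}
  B3:   IN={a@B1, b@B2, c@B0}   OUT={a@B3, b@B2, c@B0, d@B3}
  B4:   IN={a@B3, b@B2, c@B0, d@B3}   OUT={a@B3, b@B2, c@B0, d@B3, f@B4}
  B5:   IN={a@B3, b@B2, c@B0, d@B3, f@B4}   OUT={a@B3, b@B2, c@B0, d@B3, f@B4}
  B6:   IN={a@B3, b@B2, c@B0, d@B3, f@B4}   OUT={a@B6, b@B2, c@B0, d@B6, f@B4}
  B7:   IN={a@B0, a@B6, b@B2, c@B0, d@B6, f@B4}   OUT={a@B7, b@B2, c@B0, d@B7, e@B7, f@B4}

Merge at B4: IN[B4] = OUT[B3] = {a@B3, b@B2, c@B0, d@B3}
Applying B4's transfer function to that IN value gives OUT[B4] (row B4 above).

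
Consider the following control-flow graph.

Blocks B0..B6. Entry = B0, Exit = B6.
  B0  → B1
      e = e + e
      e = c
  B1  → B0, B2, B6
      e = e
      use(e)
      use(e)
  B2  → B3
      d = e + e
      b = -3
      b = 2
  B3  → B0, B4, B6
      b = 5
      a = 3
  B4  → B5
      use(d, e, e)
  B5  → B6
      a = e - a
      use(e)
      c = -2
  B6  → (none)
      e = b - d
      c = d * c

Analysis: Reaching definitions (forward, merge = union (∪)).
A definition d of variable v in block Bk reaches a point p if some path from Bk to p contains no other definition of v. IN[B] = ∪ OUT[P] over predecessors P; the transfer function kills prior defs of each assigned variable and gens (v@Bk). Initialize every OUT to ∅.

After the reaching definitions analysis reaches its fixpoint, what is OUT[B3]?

Answer: {a@B3, b@B3, d@B2, e@B1}

Working:
Per-block solution:
  B0:   IN={a@B3, b@B3, d@B2, e@B1}   OUT={a@B3, b@B3, d@B2, e@B0}
  B1:   IN={a@B3, b@B3, d@B2, e@B0}   OUT={a@B3, b@B3, d@B2, e@B1}
  B2:   IN={a@B3, b@B3, d@B2, e@B1}   OUT={a@B3, b@B2, d@B2, e@B1}
  B3:   IN={a@B3, b@B2, d@B2, e@B1}   OUT={a@B3, b@B3, d@B2, e@B1}
  B4:   IN={a@B3, b@B3, d@B2, e@B1}   OUT={a@B3, b@B3, d@B2, e@B1}
  B5:   IN={a@B3, b@B3, d@B2, e@B1}   OUT={a@B5, b@B3, c@B5, d@B2, e@B1}
  B6:   IN={a@B3, a@B5, b@B3, c@B5, d@B2, e@B1}   OUT={a@B3, a@B5, b@B3, c@B6, d@B2, e@B6}

Merge at B3: IN[B3] = OUT[B2] = {a@B3, b@B2, d@B2, e@B1}
Applying B3's transfer function to that IN value gives OUT[B3] (row B3 above).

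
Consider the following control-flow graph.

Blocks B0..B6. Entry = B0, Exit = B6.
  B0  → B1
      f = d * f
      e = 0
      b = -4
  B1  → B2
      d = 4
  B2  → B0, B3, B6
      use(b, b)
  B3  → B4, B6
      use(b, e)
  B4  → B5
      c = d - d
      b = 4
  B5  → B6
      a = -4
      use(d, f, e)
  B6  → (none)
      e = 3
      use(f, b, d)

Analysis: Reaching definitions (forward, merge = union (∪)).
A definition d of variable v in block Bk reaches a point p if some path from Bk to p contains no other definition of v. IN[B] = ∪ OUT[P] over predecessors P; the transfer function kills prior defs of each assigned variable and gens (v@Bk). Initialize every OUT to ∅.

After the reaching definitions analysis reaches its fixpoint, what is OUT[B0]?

Per-block solution:
  B0: | IN={b@B0, d@B1, e@B0, f@B0} | OUT={b@B0, d@B1, e@B0, f@B0}
  B1: | IN={b@B0, d@B1, e@B0, f@B0} | OUT={b@B0, d@B1, e@B0, f@B0}
  B2: | IN={b@B0, d@B1, e@B0, f@B0} | OUT={b@B0, d@B1, e@B0, f@B0}
  B3: | IN={b@B0, d@B1, e@B0, f@B0} | OUT={b@B0, d@B1, e@B0, f@B0}
  B4: | IN={b@B0, d@B1, e@B0, f@B0} | OUT={b@B4, c@B4, d@B1, e@B0, f@B0}
  B5: | IN={b@B4, c@B4, d@B1, e@B0, f@B0} | OUT={a@B5, b@B4, c@B4, d@B1, e@B0, f@B0}
  B6: | IN={a@B5, b@B0, b@B4, c@B4, d@B1, e@B0, f@B0} | OUT={a@B5, b@B0, b@B4, c@B4, d@B1, e@B6, f@B0}

Merge at B0 (entry node, so the boundary value {} is joined with the incoming edge(s)): IN[B0] = {} ⊔ OUT[B2] = {b@B0, d@B1, e@B0, f@B0}
Applying B0's transfer function to that IN value gives OUT[B0] (row B0 above).

Answer: {b@B0, d@B1, e@B0, f@B0}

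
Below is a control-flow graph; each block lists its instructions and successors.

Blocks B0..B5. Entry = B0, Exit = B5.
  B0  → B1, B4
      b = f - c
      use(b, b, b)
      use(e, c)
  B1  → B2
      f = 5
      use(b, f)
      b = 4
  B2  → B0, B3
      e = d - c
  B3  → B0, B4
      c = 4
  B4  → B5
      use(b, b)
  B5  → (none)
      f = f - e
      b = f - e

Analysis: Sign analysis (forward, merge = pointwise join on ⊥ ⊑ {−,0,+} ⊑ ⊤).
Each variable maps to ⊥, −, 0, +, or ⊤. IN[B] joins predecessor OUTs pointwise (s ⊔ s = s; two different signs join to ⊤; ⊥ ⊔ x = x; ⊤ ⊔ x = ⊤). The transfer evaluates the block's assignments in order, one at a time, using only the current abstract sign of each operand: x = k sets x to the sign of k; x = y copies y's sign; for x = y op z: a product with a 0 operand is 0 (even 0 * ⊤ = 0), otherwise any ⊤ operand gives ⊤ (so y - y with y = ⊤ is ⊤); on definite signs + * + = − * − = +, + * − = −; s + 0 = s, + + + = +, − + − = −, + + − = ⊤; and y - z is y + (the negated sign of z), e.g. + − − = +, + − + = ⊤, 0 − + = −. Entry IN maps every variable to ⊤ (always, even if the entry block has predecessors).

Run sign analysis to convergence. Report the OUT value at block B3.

Fixpoint table:
  B0: | IN=(all ⊤) | OUT=(all ⊤)
  B1: | IN=(all ⊤) | OUT={b:+, f:+; rest ⊤}
  B2: | IN={b:+, f:+; rest ⊤} | OUT={b:+, f:+; rest ⊤}
  B3: | IN={b:+, f:+; rest ⊤} | OUT={b:+, c:+, f:+; rest ⊤}
  B4: | IN=(all ⊤) | OUT=(all ⊤)
  B5: | IN=(all ⊤) | OUT=(all ⊤)

Merge at B3: IN[B3] = OUT[B2] = {a: ⊤, b: +, c: ⊤, d: ⊤, e: ⊤, f: +}
Applying B3's transfer function to that IN value gives OUT[B3] (row B3 above).

Answer: {a: ⊤, b: +, c: +, d: ⊤, e: ⊤, f: +}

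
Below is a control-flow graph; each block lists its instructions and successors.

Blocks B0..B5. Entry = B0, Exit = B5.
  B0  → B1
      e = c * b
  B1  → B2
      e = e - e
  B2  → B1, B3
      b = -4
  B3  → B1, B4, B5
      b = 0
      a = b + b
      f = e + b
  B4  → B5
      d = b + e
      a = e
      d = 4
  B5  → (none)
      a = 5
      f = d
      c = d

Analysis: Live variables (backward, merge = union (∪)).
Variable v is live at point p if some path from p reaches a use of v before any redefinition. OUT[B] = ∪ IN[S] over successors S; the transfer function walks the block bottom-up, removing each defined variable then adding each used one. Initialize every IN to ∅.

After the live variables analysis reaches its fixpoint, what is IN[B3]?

Answer: {d, e}

Derivation:
Fixpoint table:
  B0: | IN={b, c, d} | OUT={d, e}
  B1: | IN={d, e} | OUT={d, e}
  B2: | IN={d, e} | OUT={d, e}
  B3: | IN={d, e} | OUT={b, d, e}
  B4: | IN={b, e} | OUT={d}
  B5: | IN={d} | OUT={}

Merge at B3: OUT[B3] = IN[B1] ⊔ IN[B4] ⊔ IN[B5] = {b, d, e}
Applying B3's transfer function to that OUT value gives IN[B3] (row B3 above).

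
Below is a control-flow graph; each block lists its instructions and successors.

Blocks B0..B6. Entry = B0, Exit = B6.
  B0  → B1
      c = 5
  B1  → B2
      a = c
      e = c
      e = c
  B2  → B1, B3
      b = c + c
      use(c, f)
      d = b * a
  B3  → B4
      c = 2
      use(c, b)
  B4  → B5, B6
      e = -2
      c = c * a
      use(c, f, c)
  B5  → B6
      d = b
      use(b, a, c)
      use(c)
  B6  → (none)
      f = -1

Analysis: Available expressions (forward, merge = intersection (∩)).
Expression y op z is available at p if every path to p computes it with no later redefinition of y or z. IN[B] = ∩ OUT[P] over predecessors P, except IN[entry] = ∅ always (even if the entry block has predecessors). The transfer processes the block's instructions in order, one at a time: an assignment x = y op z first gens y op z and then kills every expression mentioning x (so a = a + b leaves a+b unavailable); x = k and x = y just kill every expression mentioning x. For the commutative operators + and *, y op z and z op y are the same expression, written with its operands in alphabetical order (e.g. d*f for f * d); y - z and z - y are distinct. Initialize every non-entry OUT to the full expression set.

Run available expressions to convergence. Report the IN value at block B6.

Converged values:
  B0:   IN={}   OUT={}
  B1:   IN={}   OUT={}
  B2:   IN={}   OUT={a*b, c+c}
  B3:   IN={a*b, c+c}   OUT={a*b}
  B4:   IN={a*b}   OUT={a*b}
  B5:   IN={a*b}   OUT={a*b}
  B6:   IN={a*b}   OUT={a*b}

Merge at B6: IN[B6] = OUT[B4] ∩ OUT[B5] = {a*b}

Answer: {a*b}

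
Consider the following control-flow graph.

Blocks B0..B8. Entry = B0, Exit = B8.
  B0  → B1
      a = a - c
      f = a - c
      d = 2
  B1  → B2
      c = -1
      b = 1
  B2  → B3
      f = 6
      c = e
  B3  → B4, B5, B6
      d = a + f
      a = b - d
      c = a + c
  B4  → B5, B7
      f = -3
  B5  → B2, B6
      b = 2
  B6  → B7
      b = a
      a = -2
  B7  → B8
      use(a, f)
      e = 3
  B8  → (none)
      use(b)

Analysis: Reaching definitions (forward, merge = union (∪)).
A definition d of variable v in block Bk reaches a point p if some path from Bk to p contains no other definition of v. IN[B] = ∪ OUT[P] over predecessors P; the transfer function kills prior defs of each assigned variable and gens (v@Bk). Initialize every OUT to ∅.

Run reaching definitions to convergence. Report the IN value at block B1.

Per-block solution:
  B0: | IN={} | OUT={a@B0, d@B0, f@B0}
  B1: | IN={a@B0, d@B0, f@B0} | OUT={a@B0, b@B1, c@B1, d@B0, f@B0}
  B2: | IN={a@B0, a@B3, b@B1, b@B5, c@B1, c@B3, d@B0, d@B3, f@B0, f@B2, f@B4} | OUT={a@B0, a@B3, b@B1, b@B5, c@B2, d@B0, d@B3, f@B2}
  B3: | IN={a@B0, a@B3, b@B1, b@B5, c@B2, d@B0, d@B3, f@B2} | OUT={a@B3, b@B1, b@B5, c@B3, d@B3, f@B2}
  B4: | IN={a@B3, b@B1, b@B5, c@B3, d@B3, f@B2} | OUT={a@B3, b@B1, b@B5, c@B3, d@B3, f@B4}
  B5: | IN={a@B3, b@B1, b@B5, c@B3, d@B3, f@B2, f@B4} | OUT={a@B3, b@B5, c@B3, d@B3, f@B2, f@B4}
  B6: | IN={a@B3, b@B1, b@B5, c@B3, d@B3, f@B2, f@B4} | OUT={a@B6, b@B6, c@B3, d@B3, f@B2, f@B4}
  B7: | IN={a@B3, a@B6, b@B1, b@B5, b@B6, c@B3, d@B3, f@B2, f@B4} | OUT={a@B3, a@B6, b@B1, b@B5, b@B6, c@B3, d@B3, e@B7, f@B2, f@B4}
  B8: | IN={a@B3, a@B6, b@B1, b@B5, b@B6, c@B3, d@B3, e@B7, f@B2, f@B4} | OUT={a@B3, a@B6, b@B1, b@B5, b@B6, c@B3, d@B3, e@B7, f@B2, f@B4}

Merge at B1: IN[B1] = OUT[B0] = {a@B0, d@B0, f@B0}

Answer: {a@B0, d@B0, f@B0}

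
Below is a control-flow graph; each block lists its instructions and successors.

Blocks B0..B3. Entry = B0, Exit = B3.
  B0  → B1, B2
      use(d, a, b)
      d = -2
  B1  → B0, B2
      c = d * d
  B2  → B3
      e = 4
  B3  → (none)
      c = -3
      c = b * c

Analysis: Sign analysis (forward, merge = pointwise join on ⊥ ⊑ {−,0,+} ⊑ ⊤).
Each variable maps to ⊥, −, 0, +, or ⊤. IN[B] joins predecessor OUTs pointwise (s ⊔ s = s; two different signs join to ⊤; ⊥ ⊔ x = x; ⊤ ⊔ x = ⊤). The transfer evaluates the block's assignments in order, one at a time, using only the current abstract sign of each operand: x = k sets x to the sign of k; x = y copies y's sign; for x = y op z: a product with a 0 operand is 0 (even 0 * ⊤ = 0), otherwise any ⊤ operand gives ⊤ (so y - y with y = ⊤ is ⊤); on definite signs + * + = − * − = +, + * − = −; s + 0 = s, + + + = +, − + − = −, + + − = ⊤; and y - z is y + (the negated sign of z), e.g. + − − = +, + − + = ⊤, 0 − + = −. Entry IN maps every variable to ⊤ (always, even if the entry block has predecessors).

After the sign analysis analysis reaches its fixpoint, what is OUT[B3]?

Answer: {a: ⊤, b: ⊤, c: ⊤, d: -, e: +, f: ⊤}

Working:
Converged values:
  B0:  IN=(all ⊤)  OUT={d:-; rest ⊤}
  B1:  IN={d:-; rest ⊤}  OUT={c:+, d:-; rest ⊤}
  B2:  IN={d:-; rest ⊤}  OUT={d:-, e:+; rest ⊤}
  B3:  IN={d:-, e:+; rest ⊤}  OUT={d:-, e:+; rest ⊤}

Merge at B3: IN[B3] = OUT[B2] = {a: ⊤, b: ⊤, c: ⊤, d: -, e: +, f: ⊤}
Applying B3's transfer function to that IN value gives OUT[B3] (row B3 above).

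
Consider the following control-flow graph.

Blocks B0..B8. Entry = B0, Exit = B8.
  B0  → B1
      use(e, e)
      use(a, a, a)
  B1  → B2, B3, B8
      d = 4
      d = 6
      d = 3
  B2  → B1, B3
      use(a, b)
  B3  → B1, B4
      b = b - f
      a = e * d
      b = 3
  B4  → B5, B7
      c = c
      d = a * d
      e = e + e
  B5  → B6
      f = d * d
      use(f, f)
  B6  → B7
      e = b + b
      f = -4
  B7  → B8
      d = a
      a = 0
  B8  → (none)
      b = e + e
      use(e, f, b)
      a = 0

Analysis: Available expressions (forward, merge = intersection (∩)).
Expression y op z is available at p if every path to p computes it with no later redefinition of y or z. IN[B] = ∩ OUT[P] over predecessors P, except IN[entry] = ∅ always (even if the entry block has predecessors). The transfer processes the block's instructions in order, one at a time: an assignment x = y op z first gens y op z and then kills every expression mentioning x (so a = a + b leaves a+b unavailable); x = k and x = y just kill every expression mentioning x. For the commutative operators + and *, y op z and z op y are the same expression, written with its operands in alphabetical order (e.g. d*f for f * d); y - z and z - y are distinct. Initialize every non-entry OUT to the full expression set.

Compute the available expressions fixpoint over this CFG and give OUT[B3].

Answer: {d*e}

Working:
Converged values:
  B0: | IN={} | OUT={}
  B1: | IN={} | OUT={}
  B2: | IN={} | OUT={}
  B3: | IN={} | OUT={d*e}
  B4: | IN={d*e} | OUT={}
  B5: | IN={} | OUT={d*d}
  B6: | IN={d*d} | OUT={b+b, d*d}
  B7: | IN={} | OUT={}
  B8: | IN={} | OUT={e+e}

Merge at B3: IN[B3] = OUT[B1] ∩ OUT[B2] = {}
Applying B3's transfer function to that IN value gives OUT[B3] (row B3 above).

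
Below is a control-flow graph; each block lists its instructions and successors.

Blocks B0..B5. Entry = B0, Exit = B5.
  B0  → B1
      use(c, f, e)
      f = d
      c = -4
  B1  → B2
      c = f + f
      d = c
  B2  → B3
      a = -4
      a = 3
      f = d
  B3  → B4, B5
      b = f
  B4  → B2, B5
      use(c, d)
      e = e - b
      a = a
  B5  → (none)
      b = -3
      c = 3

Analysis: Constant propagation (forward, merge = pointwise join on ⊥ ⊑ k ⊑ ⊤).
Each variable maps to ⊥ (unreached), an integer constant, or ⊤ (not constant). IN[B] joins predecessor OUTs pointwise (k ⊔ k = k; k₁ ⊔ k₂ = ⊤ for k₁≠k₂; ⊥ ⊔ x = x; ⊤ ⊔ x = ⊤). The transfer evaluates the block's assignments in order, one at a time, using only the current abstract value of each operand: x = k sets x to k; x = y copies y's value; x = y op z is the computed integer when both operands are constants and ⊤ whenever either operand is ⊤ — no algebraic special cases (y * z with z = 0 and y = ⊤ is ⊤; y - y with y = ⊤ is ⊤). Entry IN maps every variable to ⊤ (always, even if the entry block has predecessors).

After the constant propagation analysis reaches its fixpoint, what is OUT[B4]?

Answer: {a: 3, b: ⊤, c: ⊤, d: ⊤, e: ⊤, f: ⊤}

Trace:
Fixpoint table:
  B0: | IN=(all ⊤) | OUT={c:-4; rest ⊤}
  B1: | IN={c:-4; rest ⊤} | OUT=(all ⊤)
  B2: | IN=(all ⊤) | OUT={a:3; rest ⊤}
  B3: | IN={a:3; rest ⊤} | OUT={a:3; rest ⊤}
  B4: | IN={a:3; rest ⊤} | OUT={a:3; rest ⊤}
  B5: | IN={a:3; rest ⊤} | OUT={a:3, b:-3, c:3; rest ⊤}

Merge at B4: IN[B4] = OUT[B3] = {a: 3, b: ⊤, c: ⊤, d: ⊤, e: ⊤, f: ⊤}
Applying B4's transfer function to that IN value gives OUT[B4] (row B4 above).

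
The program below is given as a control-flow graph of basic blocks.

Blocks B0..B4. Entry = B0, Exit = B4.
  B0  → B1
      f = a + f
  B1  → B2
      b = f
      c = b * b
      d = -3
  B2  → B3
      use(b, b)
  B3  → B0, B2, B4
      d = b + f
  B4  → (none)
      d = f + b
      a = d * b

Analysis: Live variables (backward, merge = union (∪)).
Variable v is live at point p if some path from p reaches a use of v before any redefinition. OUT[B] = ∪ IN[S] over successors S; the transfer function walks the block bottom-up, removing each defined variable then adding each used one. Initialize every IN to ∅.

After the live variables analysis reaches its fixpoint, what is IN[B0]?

Answer: {a, f}

Derivation:
Converged values:
  B0:   IN={a, f}   OUT={a, f}
  B1:   IN={a, f}   OUT={a, b, f}
  B2:   IN={a, b, f}   OUT={a, b, f}
  B3:   IN={a, b, f}   OUT={a, b, f}
  B4:   IN={b, f}   OUT={}

Merge at B0: OUT[B0] = IN[B1] = {a, f}
Applying B0's transfer function to that OUT value gives IN[B0] (row B0 above).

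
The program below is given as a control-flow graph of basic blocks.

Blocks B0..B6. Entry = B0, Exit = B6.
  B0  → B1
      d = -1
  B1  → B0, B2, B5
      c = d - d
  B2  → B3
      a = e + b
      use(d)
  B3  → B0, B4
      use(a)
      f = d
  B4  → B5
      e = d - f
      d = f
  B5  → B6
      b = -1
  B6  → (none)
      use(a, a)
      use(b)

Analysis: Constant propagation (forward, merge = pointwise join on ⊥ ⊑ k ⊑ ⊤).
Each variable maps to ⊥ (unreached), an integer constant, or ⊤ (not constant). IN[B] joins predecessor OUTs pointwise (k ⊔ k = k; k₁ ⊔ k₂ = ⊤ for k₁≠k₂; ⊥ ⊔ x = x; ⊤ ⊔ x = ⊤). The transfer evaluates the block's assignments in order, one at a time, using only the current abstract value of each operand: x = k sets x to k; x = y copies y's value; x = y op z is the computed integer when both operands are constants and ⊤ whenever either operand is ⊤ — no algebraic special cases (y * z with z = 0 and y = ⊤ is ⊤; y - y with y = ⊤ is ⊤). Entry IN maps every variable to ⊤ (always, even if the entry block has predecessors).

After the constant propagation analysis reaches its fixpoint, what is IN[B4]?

Per-block solution:
  B0:   IN=(all ⊤)   OUT={d:-1; rest ⊤}
  B1:   IN={d:-1; rest ⊤}   OUT={c:0, d:-1; rest ⊤}
  B2:   IN={c:0, d:-1; rest ⊤}   OUT={c:0, d:-1; rest ⊤}
  B3:   IN={c:0, d:-1; rest ⊤}   OUT={c:0, d:-1, f:-1; rest ⊤}
  B4:   IN={c:0, d:-1, f:-1; rest ⊤}   OUT={c:0, d:-1, e:0, f:-1; rest ⊤}
  B5:   IN={c:0, d:-1; rest ⊤}   OUT={b:-1, c:0, d:-1; rest ⊤}
  B6:   IN={b:-1, c:0, d:-1; rest ⊤}   OUT={b:-1, c:0, d:-1; rest ⊤}

Merge at B4: IN[B4] = OUT[B3] = {a: ⊤, b: ⊤, c: 0, d: -1, e: ⊤, f: -1}

Answer: {a: ⊤, b: ⊤, c: 0, d: -1, e: ⊤, f: -1}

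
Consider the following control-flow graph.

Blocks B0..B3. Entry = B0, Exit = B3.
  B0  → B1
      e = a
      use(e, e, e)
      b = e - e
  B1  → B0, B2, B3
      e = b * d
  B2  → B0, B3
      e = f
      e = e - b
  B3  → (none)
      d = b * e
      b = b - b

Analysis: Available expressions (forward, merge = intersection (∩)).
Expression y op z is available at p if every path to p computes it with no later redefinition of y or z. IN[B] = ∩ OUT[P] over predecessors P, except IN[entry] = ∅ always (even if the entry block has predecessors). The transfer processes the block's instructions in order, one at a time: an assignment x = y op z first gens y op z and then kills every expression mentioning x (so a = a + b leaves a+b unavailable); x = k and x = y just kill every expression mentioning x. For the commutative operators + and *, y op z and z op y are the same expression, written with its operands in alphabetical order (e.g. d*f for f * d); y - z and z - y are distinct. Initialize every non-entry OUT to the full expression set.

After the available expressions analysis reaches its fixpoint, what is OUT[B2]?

Answer: {b*d}

Trace:
Fixpoint table:
  B0:  IN={}  OUT={e-e}
  B1:  IN={e-e}  OUT={b*d}
  B2:  IN={b*d}  OUT={b*d}
  B3:  IN={b*d}  OUT={}

Merge at B2: IN[B2] = OUT[B1] = {b*d}
Applying B2's transfer function to that IN value gives OUT[B2] (row B2 above).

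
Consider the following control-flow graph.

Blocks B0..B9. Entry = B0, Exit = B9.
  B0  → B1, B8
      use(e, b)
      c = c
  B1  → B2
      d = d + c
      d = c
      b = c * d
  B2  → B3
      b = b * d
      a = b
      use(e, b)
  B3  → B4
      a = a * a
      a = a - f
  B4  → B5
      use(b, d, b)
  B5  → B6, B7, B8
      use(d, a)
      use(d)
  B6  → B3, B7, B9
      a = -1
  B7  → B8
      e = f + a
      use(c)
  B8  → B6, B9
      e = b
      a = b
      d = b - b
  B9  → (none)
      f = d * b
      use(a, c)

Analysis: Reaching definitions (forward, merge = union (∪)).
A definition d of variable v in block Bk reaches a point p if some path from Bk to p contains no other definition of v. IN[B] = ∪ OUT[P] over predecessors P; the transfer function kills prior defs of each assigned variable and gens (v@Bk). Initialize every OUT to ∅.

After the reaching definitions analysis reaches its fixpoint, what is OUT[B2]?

Answer: {a@B2, b@B2, c@B0, d@B1}

Working:
Converged values:
  B0: | IN={} | OUT={c@B0}
  B1: | IN={c@B0} | OUT={b@B1, c@B0, d@B1}
  B2: | IN={b@B1, c@B0, d@B1} | OUT={a@B2, b@B2, c@B0, d@B1}
  B3: | IN={a@B2, a@B6, b@B2, c@B0, d@B1, d@B8, e@B8} | OUT={a@B3, b@B2, c@B0, d@B1, d@B8, e@B8}
  B4: | IN={a@B3, b@B2, c@B0, d@B1, d@B8, e@B8} | OUT={a@B3, b@B2, c@B0, d@B1, d@B8, e@B8}
  B5: | IN={a@B3, b@B2, c@B0, d@B1, d@B8, e@B8} | OUT={a@B3, b@B2, c@B0, d@B1, d@B8, e@B8}
  B6: | IN={a@B3, a@B8, b@B2, c@B0, d@B1, d@B8, e@B8} | OUT={a@B6, b@B2, c@B0, d@B1, d@B8, e@B8}
  B7: | IN={a@B3, a@B6, b@B2, c@B0, d@B1, d@B8, e@B8} | OUT={a@B3, a@B6, b@B2, c@B0, d@B1, d@B8, e@B7}
  B8: | IN={a@B3, a@B6, b@B2, c@B0, d@B1, d@B8, e@B7, e@B8} | OUT={a@B8, b@B2, c@B0, d@B8, e@B8}
  B9: | IN={a@B6, a@B8, b@B2, c@B0, d@B1, d@B8, e@B8} | OUT={a@B6, a@B8, b@B2, c@B0, d@B1, d@B8, e@B8, f@B9}

Merge at B2: IN[B2] = OUT[B1] = {b@B1, c@B0, d@B1}
Applying B2's transfer function to that IN value gives OUT[B2] (row B2 above).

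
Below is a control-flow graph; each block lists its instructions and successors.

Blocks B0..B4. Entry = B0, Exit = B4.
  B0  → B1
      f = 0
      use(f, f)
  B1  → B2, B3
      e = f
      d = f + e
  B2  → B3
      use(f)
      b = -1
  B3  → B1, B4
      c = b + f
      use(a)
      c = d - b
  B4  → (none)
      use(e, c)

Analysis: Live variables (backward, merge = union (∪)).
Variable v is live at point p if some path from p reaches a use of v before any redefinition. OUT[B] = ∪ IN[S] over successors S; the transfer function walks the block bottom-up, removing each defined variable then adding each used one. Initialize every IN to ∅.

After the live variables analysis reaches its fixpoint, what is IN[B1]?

Per-block solution:
  B0:   IN={a, b}   OUT={a, b, f}
  B1:   IN={a, b, f}   OUT={a, b, d, e, f}
  B2:   IN={a, d, e, f}   OUT={a, b, d, e, f}
  B3:   IN={a, b, d, e, f}   OUT={a, b, c, e, f}
  B4:   IN={c, e}   OUT={}

Merge at B1: OUT[B1] = IN[B2] ⊔ IN[B3] = {a, b, d, e, f}
Applying B1's transfer function to that OUT value gives IN[B1] (row B1 above).

Answer: {a, b, f}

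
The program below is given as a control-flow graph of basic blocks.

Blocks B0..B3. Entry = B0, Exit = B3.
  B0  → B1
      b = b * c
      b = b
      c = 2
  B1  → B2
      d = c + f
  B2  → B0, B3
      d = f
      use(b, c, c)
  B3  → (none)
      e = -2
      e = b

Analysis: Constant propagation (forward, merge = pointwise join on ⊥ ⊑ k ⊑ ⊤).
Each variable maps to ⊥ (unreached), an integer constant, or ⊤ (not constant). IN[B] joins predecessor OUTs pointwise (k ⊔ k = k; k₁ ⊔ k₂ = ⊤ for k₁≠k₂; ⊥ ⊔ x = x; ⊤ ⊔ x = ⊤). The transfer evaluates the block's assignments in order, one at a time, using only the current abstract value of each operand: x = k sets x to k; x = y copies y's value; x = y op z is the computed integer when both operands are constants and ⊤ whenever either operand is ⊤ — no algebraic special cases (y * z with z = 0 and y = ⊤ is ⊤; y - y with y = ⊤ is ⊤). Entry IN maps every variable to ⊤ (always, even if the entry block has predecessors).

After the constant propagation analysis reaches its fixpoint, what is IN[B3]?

Answer: {a: ⊤, b: ⊤, c: 2, d: ⊤, e: ⊤, f: ⊤}

Working:
Per-block solution:
  B0:   IN=(all ⊤)   OUT={c:2; rest ⊤}
  B1:   IN={c:2; rest ⊤}   OUT={c:2; rest ⊤}
  B2:   IN={c:2; rest ⊤}   OUT={c:2; rest ⊤}
  B3:   IN={c:2; rest ⊤}   OUT={c:2; rest ⊤}

Merge at B3: IN[B3] = OUT[B2] = {a: ⊤, b: ⊤, c: 2, d: ⊤, e: ⊤, f: ⊤}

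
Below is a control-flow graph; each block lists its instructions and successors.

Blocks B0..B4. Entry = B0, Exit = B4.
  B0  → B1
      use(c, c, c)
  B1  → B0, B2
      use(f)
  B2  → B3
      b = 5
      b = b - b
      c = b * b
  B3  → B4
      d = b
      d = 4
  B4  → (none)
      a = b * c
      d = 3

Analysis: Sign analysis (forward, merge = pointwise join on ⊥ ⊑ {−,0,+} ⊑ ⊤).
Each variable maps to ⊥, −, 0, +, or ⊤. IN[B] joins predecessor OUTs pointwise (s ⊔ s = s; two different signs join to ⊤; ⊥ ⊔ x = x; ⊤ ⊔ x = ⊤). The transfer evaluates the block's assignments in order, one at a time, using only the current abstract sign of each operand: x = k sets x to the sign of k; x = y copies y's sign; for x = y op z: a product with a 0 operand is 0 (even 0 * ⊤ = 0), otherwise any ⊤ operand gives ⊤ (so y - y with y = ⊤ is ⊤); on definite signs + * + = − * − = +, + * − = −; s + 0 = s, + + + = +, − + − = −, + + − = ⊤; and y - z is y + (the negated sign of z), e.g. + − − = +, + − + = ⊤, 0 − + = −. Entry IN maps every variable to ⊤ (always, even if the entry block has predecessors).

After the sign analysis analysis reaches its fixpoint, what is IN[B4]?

Answer: {a: ⊤, b: ⊤, c: ⊤, d: +, e: ⊤, f: ⊤}

Working:
Per-block solution:
  B0:   IN=(all ⊤)   OUT=(all ⊤)
  B1:   IN=(all ⊤)   OUT=(all ⊤)
  B2:   IN=(all ⊤)   OUT=(all ⊤)
  B3:   IN=(all ⊤)   OUT={d:+; rest ⊤}
  B4:   IN={d:+; rest ⊤}   OUT={d:+; rest ⊤}

Merge at B4: IN[B4] = OUT[B3] = {a: ⊤, b: ⊤, c: ⊤, d: +, e: ⊤, f: ⊤}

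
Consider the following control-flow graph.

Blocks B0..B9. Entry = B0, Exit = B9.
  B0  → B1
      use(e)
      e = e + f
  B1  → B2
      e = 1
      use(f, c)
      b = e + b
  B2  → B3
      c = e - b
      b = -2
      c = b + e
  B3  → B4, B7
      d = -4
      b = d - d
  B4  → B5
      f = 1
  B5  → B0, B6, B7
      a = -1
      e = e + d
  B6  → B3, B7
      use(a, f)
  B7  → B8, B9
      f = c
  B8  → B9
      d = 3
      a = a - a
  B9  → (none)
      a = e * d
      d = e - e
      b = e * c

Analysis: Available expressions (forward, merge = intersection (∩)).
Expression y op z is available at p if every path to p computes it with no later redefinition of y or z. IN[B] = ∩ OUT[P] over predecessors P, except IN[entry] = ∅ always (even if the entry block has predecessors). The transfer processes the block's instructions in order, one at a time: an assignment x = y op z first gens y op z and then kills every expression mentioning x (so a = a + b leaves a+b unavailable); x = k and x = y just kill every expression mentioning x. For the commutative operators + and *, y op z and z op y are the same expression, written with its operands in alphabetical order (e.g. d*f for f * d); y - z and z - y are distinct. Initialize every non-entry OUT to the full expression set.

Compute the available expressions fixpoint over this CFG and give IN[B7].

Converged values:
  B0:  IN={}  OUT={}
  B1:  IN={}  OUT={}
  B2:  IN={}  OUT={b+e}
  B3:  IN={}  OUT={d-d}
  B4:  IN={d-d}  OUT={d-d}
  B5:  IN={d-d}  OUT={d-d}
  B6:  IN={d-d}  OUT={d-d}
  B7:  IN={d-d}  OUT={d-d}
  B8:  IN={d-d}  OUT={}
  B9:  IN={}  OUT={c*e, e-e}

Merge at B7: IN[B7] = OUT[B3] ∩ OUT[B5] ∩ OUT[B6] = {d-d}

Answer: {d-d}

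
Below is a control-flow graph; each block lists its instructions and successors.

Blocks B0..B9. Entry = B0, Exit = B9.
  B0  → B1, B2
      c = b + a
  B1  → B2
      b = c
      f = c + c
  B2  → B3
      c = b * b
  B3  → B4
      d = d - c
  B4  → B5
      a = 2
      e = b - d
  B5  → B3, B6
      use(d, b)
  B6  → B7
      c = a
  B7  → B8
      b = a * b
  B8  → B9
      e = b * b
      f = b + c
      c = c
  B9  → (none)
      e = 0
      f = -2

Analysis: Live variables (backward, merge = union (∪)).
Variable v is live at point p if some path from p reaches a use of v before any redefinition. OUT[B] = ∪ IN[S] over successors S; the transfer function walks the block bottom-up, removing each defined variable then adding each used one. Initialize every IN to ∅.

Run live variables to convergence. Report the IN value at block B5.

Per-block solution:
  B0: | IN={a, b, d} | OUT={b, c, d}
  B1: | IN={c, d} | OUT={b, d}
  B2: | IN={b, d} | OUT={b, c, d}
  B3: | IN={b, c, d} | OUT={b, c, d}
  B4: | IN={b, c, d} | OUT={a, b, c, d}
  B5: | IN={a, b, c, d} | OUT={a, b, c, d}
  B6: | IN={a, b} | OUT={a, b, c}
  B7: | IN={a, b, c} | OUT={b, c}
  B8: | IN={b, c} | OUT={}
  B9: | IN={} | OUT={}

Merge at B5: OUT[B5] = IN[B3] ⊔ IN[B6] = {a, b, c, d}
Applying B5's transfer function to that OUT value gives IN[B5] (row B5 above).

Answer: {a, b, c, d}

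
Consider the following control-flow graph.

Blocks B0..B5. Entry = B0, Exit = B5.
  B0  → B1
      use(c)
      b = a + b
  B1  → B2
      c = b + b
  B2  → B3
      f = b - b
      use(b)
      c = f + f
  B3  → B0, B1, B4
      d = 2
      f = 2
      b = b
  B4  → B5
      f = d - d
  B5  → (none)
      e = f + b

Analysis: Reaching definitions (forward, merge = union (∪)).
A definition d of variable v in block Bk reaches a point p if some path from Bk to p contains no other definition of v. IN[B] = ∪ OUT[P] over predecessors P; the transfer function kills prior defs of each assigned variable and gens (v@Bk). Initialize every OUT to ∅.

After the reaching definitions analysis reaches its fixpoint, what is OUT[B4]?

Fixpoint table:
  B0: | IN={b@B3, c@B2, d@B3, f@B3} | OUT={b@B0, c@B2, d@B3, f@B3}
  B1: | IN={b@B0, b@B3, c@B2, d@B3, f@B3} | OUT={b@B0, b@B3, c@B1, d@B3, f@B3}
  B2: | IN={b@B0, b@B3, c@B1, d@B3, f@B3} | OUT={b@B0, b@B3, c@B2, d@B3, f@B2}
  B3: | IN={b@B0, b@B3, c@B2, d@B3, f@B2} | OUT={b@B3, c@B2, d@B3, f@B3}
  B4: | IN={b@B3, c@B2, d@B3, f@B3} | OUT={b@B3, c@B2, d@B3, f@B4}
  B5: | IN={b@B3, c@B2, d@B3, f@B4} | OUT={b@B3, c@B2, d@B3, e@B5, f@B4}

Merge at B4: IN[B4] = OUT[B3] = {b@B3, c@B2, d@B3, f@B3}
Applying B4's transfer function to that IN value gives OUT[B4] (row B4 above).

Answer: {b@B3, c@B2, d@B3, f@B4}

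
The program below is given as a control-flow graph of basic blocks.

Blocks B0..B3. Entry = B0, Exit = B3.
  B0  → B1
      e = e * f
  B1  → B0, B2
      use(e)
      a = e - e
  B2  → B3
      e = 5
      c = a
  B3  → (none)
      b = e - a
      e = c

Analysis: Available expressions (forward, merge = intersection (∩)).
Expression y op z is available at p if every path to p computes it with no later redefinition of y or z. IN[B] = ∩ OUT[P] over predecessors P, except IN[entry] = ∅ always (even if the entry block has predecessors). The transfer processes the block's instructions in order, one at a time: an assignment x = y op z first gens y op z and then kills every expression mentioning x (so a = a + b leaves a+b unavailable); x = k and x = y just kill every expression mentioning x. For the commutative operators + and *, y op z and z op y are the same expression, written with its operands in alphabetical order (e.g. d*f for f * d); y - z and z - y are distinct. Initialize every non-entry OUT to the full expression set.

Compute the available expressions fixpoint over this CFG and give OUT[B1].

Fixpoint table:
  B0:  IN={}  OUT={}
  B1:  IN={}  OUT={e-e}
  B2:  IN={e-e}  OUT={}
  B3:  IN={}  OUT={}

Merge at B1: IN[B1] = OUT[B0] = {}
Applying B1's transfer function to that IN value gives OUT[B1] (row B1 above).

Answer: {e-e}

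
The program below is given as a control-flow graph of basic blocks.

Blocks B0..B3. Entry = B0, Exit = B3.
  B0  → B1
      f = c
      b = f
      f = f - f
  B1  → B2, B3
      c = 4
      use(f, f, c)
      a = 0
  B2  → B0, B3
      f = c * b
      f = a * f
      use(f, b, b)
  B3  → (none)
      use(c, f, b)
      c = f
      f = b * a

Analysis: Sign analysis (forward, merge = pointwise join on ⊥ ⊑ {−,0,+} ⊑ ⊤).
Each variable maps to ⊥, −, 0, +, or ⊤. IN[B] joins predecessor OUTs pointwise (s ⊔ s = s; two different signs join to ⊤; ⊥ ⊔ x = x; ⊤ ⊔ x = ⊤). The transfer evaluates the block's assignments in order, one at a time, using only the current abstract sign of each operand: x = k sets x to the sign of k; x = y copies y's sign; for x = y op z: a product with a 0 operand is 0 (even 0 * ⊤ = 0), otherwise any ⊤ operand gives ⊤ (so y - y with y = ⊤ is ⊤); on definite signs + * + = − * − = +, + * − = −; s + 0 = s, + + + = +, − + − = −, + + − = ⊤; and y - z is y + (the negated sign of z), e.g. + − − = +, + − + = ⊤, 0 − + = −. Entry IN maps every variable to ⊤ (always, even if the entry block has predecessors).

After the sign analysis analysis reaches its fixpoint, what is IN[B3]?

Per-block solution:
  B0:  IN=(all ⊤)  OUT=(all ⊤)
  B1:  IN=(all ⊤)  OUT={a:0, c:+; rest ⊤}
  B2:  IN={a:0, c:+; rest ⊤}  OUT={a:0, c:+, f:0; rest ⊤}
  B3:  IN={a:0, c:+; rest ⊤}  OUT={a:0, f:0; rest ⊤}

Merge at B3: IN[B3] = OUT[B1] ⊔ OUT[B2] = {a: 0, b: ⊤, c: +, d: ⊤, e: ⊤, f: ⊤}

Answer: {a: 0, b: ⊤, c: +, d: ⊤, e: ⊤, f: ⊤}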